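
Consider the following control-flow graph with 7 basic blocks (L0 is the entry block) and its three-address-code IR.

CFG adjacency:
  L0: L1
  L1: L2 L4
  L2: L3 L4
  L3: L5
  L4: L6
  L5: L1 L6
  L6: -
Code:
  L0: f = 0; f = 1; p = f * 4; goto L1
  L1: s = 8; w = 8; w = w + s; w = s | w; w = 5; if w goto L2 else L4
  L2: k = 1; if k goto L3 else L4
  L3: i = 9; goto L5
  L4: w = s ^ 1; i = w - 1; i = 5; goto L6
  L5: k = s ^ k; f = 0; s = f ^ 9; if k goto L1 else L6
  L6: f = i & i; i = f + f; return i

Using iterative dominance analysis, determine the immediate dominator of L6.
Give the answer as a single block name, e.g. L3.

idom tree: L1←L0 L2←L1 L3←L2 L4←L1 L5←L3 L6←L1
Join-block Dom:
  L1: preds {L0,L5}: {L0} ∩ {L0,L1,L2,L3,L5} = {L0}; idom=L0
  L4: preds {L1,L2}: {L0,L1} ∩ {L0,L1,L2} = {L0,L1}; idom=L1
  L6: preds {L4,L5}: {L0,L1,L4} ∩ {L0,L1,L2,L3,L5} = {L0,L1}; idom=L1

idom(L6) = L1

Answer: L1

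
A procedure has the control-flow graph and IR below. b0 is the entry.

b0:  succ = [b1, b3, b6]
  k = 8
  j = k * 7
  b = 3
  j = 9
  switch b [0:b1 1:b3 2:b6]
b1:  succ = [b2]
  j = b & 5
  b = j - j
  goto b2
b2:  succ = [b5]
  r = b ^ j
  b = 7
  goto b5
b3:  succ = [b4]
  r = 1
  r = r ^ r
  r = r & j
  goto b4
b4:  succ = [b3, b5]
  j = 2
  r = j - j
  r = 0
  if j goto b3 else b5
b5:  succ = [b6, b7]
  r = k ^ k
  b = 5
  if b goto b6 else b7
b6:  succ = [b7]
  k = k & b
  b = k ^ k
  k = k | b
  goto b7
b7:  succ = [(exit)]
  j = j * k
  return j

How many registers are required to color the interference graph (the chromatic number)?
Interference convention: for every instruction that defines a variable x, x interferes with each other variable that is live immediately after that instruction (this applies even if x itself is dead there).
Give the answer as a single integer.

Answer: 3

Derivation:
Block summaries:
  b0: def={b,j,k} ue=∅
  b1: def={b,j} ue={b}
  b2: def={b,r} ue={b,j}
  b3: def={r} ue={j}
  b4: def={j,r} ue=∅
  b5: def={b,r} ue={k}
  b6: def={b,k} ue={b,k}
  b7: def={j} ue={j,k}

Live sets:
  b0: in=∅ out={b,j,k}
  b1: in={b,k} out={b,j,k}
  b2: in={b,j,k} out={j,k}
  b3: in={j,k} out={k}
  b4: in={k} out={j,k}
  b5: in={j,k} out={b,j,k}
  b6: in={b,j,k} out={j,k}
  b7: in={j,k} out=∅

Interference:
  b↔{j,k}
  j↔{b,k,r}
  k↔{b,j,r}
  r↔{j,k}

Registers:
  {b,j,k} pairwise interfere (3-clique) ⇒ χ ≥ 3
  3-colouring: c0={j}  c1={k}  c2={b,r}
  χ = 3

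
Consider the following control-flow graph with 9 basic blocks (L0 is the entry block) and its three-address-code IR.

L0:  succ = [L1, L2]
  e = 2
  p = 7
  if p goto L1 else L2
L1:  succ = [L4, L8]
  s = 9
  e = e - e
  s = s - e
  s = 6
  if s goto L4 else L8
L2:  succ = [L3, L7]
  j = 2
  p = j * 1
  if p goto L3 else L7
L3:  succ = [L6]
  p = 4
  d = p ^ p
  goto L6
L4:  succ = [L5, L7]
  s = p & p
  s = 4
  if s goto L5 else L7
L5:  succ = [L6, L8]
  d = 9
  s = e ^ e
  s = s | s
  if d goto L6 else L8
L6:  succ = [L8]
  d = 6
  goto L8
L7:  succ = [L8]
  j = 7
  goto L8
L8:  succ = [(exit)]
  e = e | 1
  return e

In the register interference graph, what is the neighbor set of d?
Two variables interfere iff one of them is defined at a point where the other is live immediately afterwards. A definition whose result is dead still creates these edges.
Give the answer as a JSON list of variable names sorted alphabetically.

Block summaries:
  L0: {e,p} / ∅
  L1: {e,s} / {e}
  L2: {j,p} / ∅
  L3: {d,p} / ∅
  L4: {s} / {p}
  L5: {d,s} / {e}
  L6: {d} / ∅
  L7: {j} / ∅
  L8: {e} / {e}

Live sets:
  L0: in=∅ out={e,p}
  L1: in={e,p} out={e,p}
  L2: in={e} out={e}
  L3: in={e} out={e}
  L4: in={e,p} out={e}
  L5: in={e} out={e}
  L6: in={e} out={e}
  L7: in={e} out={e}
  L8: in={e} out=∅

Conflict graph:
  d: {e,s}
  e: {d,j,p,s}
  j: {e}
  p: {e,s}
  s: {d,e,p}

N(d) = ["e", "s"]

Answer: ["e", "s"]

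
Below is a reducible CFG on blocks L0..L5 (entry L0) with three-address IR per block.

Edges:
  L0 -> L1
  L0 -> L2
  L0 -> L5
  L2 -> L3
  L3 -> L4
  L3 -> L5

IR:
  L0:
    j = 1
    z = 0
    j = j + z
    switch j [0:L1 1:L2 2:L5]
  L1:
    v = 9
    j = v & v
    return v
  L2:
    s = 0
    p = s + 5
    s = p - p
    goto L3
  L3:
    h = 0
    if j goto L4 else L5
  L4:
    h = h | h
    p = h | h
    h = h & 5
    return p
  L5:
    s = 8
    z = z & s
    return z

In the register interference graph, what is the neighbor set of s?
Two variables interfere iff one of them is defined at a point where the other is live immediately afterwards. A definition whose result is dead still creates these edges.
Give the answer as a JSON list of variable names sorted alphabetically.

Block summaries:
  L0: {j,z} / ∅
  L1: {j,v} / ∅
  L2: {p,s} / ∅
  L3: {h} / {j}
  L4: {h,p} / {h}
  L5: {s,z} / {z}

Live sets:
  live L0: ∅→{j,z}
  live L1: ∅→∅
  live L2: {j,z}→{j,z}
  live L3: {j,z}→{h,z}
  live L4: {h}→∅
  live L5: {z}→∅

Interfere edges:
  h: {j,p,z}
  j: {h,p,s,v,z}
  p: {h,j,z}
  s: {j,z}
  v: {j}
  z: {h,j,p,s}

N(s) = ["j", "z"]

Answer: ["j", "z"]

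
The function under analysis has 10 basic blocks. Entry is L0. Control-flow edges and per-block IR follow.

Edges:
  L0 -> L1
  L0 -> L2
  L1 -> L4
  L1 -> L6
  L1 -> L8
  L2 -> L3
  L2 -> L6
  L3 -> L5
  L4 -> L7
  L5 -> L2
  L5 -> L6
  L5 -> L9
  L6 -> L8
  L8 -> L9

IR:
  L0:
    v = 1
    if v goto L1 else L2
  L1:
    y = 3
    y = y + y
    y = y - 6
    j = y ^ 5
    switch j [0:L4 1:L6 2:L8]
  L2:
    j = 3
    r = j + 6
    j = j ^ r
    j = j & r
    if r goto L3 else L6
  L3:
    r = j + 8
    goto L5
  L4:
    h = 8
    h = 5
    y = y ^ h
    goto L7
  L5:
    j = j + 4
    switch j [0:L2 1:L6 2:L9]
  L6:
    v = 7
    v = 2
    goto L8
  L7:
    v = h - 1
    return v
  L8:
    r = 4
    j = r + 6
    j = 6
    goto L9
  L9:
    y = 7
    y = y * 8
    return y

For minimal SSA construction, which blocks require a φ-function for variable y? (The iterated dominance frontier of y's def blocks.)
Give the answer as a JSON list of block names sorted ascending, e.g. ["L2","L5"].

Answer: ["L6", "L8", "L9"]

Derivation:
idom tree: L1←L0 L2←L0 L3←L2 L4←L1 L5←L3 L6←L0 L7←L4 L8←L0 L9←L0
Join-block Dom:
  L2: preds {L0,L5}: {L0} ∩ {L0,L2,L3,L5} = {L0}; idom=L0
  L6: preds {L1,L2,L5}: {L0,L1} ∩ {L0,L2} ∩ {L0,L2,L3,L5} = {L0}; idom=L0
  L8: preds {L1,L6}: {L0,L1} ∩ {L0,L6} = {L0}; idom=L0
  L9: preds {L5,L8}: {L0,L2,L3,L5} ∩ {L0,L8} = {L0}; idom=L0

DF walk-up:
  join L2 pred L0: · stop@L0
  join L2 pred L5: L5→L3→L2 stop@L0
  join L6 pred L1: L1 stop@L0
  join L6 pred L2: L2 stop@L0
  join L6 pred L5: L5→L3→L2 stop@L0
  join L8 pred L1: L1 stop@L0
  join L8 pred L6: L6 stop@L0
  join L9 pred L5: L5→L3→L2 stop@L0
  join L9 pred L8: L8 stop@L0
  L0 → ∅
  L1 → {L6,L8}
  L2 → {L2,L6,L9}
  L3 → {L2,L6,L9}
  L4 → ∅
  L5 → {L2,L6,L9}
  L6 → {L8}
  L7 → ∅
  L8 → {L9}
  L9 → ∅

φ for y: defs {L1,L4,L9}
  DF⁺ = {L6,L8,L9}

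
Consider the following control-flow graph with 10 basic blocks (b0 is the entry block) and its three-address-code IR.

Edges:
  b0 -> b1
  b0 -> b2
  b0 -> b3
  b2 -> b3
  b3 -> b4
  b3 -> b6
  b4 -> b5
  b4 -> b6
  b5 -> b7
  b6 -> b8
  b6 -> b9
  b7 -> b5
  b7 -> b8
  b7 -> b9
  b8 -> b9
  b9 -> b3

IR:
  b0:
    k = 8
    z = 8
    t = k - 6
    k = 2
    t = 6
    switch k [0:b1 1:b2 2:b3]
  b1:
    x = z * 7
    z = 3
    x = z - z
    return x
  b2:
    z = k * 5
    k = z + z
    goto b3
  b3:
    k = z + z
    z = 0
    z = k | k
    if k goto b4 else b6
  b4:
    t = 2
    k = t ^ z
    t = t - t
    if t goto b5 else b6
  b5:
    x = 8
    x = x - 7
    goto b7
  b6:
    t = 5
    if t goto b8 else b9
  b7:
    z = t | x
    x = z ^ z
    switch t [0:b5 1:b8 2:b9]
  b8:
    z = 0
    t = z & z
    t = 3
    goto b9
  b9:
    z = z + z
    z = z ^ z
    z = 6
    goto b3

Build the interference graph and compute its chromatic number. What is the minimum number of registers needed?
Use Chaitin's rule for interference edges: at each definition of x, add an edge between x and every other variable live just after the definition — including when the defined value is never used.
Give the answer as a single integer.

Answer: 3

Derivation:
Block summaries:
  b0: def={k,t,z} ue=∅
  b1: def={x,z} ue={z}
  b2: def={k,z} ue={k}
  b3: def={k,z} ue={z}
  b4: def={k,t} ue={z}
  b5: def={x} ue=∅
  b6: def={t} ue=∅
  b7: def={x,z} ue={t,x}
  b8: def={t,z} ue=∅
  b9: def={z} ue={z}

Liveness:
  b0 li=∅ lo={k,z}
  b1 li={z} lo=∅
  b2 li={k} lo={z}
  b3 li={z} lo={z}
  b4 li={z} lo={t,z}
  b5 li={t} lo={t,x}
  b6 li={z} lo={z}
  b7 li={t,x} lo={t,z}
  b8 li=∅ lo={z}
  b9 li={z} lo={z}

Interfere edges:
  k — {t,z}
  t — {k,x,z}
  x — {t,z}
  z — {k,t,x}

Registers:
  lower bound: {k,t,z} mutually conflict ⇒ χ ≥ 3
  assign k→R2 t→R0 x→R2 z→R1 — no edge inside a register ⇒ χ ≤ 3
  χ = 3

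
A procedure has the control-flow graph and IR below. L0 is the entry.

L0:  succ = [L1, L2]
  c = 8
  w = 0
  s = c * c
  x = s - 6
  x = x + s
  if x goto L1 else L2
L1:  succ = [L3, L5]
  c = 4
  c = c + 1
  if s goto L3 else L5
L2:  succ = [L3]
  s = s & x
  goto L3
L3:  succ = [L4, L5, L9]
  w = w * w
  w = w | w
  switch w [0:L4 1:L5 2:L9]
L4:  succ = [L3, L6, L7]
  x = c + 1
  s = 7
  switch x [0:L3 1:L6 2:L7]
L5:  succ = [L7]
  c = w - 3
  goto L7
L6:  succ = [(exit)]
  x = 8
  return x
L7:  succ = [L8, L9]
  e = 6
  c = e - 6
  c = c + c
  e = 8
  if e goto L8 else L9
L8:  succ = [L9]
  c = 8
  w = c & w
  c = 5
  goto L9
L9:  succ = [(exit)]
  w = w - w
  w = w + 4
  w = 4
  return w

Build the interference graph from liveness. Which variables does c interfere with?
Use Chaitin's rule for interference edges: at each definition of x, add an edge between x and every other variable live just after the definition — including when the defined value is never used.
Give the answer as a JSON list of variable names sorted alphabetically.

Block summaries:
  L0: {c,s,w,x} / ∅
  L1: {c} / {s}
  L2: {s} / {s,x}
  L3: {w} / {w}
  L4: {s,x} / {c}
  L5: {c} / {w}
  L6: {x} / ∅
  L7: {c,e} / ∅
  L8: {c,w} / {w}
  L9: {w} / {w}

Liveness:
  live L0: ∅→{c,s,w,x}
  live L1: {s,w}→{c,w}
  live L2: {c,s,w,x}→{c,w}
  live L3: {c,w}→{c,w}
  live L4: {c,w}→{c,w}
  live L5: {w}→{w}
  live L6: ∅→∅
  live L7: {w}→{w}
  live L8: {w}→{w}
  live L9: {w}→∅

Interfere edges:
  c↔{s,w,x}
  e↔{w}
  s↔{c,w,x}
  w↔{c,e,s,x}
  x↔{c,s,w}

N(c) = ["s", "w", "x"]

Answer: ["s", "w", "x"]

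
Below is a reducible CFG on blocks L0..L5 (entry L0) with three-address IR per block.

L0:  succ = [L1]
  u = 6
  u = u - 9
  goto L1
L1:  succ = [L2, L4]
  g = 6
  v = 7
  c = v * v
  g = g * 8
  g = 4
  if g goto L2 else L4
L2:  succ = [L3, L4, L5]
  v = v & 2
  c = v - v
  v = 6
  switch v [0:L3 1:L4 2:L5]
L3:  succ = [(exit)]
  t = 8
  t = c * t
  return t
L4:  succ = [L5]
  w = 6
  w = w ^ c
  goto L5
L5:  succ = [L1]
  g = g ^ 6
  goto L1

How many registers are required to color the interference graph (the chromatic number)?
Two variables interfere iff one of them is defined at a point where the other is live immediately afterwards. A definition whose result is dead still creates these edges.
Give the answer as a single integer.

def/use:
  L0 def {u} use ∅
  L1 def {c,g,v} use ∅
  L2 def {c,v} use {v}
  L3 def {t} use {c}
  L4 def {w} use {c}
  L5 def {g} use {g}

Backward fixpoint:
  L0 li=∅ lo=∅
  L1 li=∅ lo={c,g,v}
  L2 li={g,v} lo={c,g}
  L3 li={c} lo=∅
  L4 li={c,g} lo={g}
  L5 li={g} lo=∅

Interfere edges:
  c — {g,t,v,w}
  g — {c,v,w}
  t — {c}
  u — ∅
  v — {c,g}
  w — {c,g}

Colouring:
  lower bound: {c,g,v} mutually conflict ⇒ χ ≥ 3
  assign c→c0 g→c1 t→c1 u→c0 v→c2 w→c2 — no edge inside a register ⇒ χ ≤ 3
  χ = 3

Answer: 3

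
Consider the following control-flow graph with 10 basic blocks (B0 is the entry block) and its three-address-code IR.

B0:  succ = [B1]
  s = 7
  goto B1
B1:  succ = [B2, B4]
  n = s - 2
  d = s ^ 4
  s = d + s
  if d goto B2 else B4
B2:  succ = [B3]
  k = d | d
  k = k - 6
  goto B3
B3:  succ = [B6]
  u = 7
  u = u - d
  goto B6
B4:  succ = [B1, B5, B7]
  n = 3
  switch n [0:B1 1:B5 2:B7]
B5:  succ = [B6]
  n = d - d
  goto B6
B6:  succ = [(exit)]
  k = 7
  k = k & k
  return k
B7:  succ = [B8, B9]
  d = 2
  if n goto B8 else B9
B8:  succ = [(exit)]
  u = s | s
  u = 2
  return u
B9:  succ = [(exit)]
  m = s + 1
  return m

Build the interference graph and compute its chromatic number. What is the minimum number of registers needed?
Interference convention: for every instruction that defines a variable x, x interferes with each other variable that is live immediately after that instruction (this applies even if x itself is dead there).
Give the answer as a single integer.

def/use:
  B0: def={s} ue=∅
  B1: def={d,n,s} ue={s}
  B2: def={k} ue={d}
  B3: def={u} ue={d}
  B4: def={n} ue=∅
  B5: def={n} ue={d}
  B6: def={k} ue=∅
  B7: def={d} ue={n}
  B8: def={u} ue={s}
  B9: def={m} ue={s}

Backward fixpoint:
  live B0: ∅→{s}
  live B1: {s}→{d,s}
  live B2: {d}→{d}
  live B3: {d}→∅
  live B4: {d,s}→{d,n,s}
  live B5: {d}→∅
  live B6: ∅→∅
  live B7: {n,s}→{s}
  live B8: {s}→∅
  live B9: {s}→∅

Interfere edges:
  d — {k,n,s,u}
  k — {d}
  m — ∅
  n — {d,s}
  s — {d,n}
  u — {d}

Chromatic number:
  {d,n,s} pairwise interfere (3-clique) ⇒ χ ≥ 3
  assign d→r0 k→r1 m→r0 n→r1 s→r2 u→r1 — no edge inside a register ⇒ χ ≤ 3
  χ = 3

Answer: 3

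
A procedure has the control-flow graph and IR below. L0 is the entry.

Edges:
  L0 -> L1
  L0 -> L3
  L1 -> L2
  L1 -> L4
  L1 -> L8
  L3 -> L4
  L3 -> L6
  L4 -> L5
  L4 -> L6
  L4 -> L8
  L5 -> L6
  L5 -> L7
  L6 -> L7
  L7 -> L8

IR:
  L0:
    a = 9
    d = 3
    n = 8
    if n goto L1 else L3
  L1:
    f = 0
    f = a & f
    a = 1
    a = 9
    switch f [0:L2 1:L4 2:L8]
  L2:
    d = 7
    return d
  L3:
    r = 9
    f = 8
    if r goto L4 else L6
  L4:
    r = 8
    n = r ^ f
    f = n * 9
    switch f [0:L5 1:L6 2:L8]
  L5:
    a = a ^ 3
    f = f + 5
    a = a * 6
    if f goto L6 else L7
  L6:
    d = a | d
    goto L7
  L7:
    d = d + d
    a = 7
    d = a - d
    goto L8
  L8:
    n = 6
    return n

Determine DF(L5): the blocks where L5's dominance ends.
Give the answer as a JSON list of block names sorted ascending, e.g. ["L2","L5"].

Answer: ["L6", "L7"]

Derivation:
idom tree: L1←L0 L2←L1 L3←L0 L4←L0 L5←L4 L6←L0 L7←L0 L8←L0
Dom∩ at merges:
  L4: preds {L1,L3}: {L0,L1} ∩ {L0,L3} = {L0}; idom=L0
  L6: preds {L3,L4,L5}: {L0,L3} ∩ {L0,L4} ∩ {L0,L4,L5} = {L0}; idom=L0
  L7: preds {L5,L6}: {L0,L4,L5} ∩ {L0,L6} = {L0}; idom=L0
  L8: preds {L1,L4,L7}: {L0,L1} ∩ {L0,L4} ∩ {L0,L7} = {L0}; idom=L0

Frontier:
  join L4 pred L1: L1 stop@L0
  join L4 pred L3: L3 stop@L0
  join L6 pred L3: L3 stop@L0
  join L6 pred L4: L4 stop@L0
  join L6 pred L5: L5→L4 stop@L0
  join L7 pred L5: L5→L4 stop@L0
  join L7 pred L6: L6 stop@L0
  join L8 pred L1: L1 stop@L0
  join L8 pred L4: L4 stop@L0
  join L8 pred L7: L7 stop@L0
  L0: DF=∅
  L1: DF={L4,L8}
  L2: DF=∅
  L3: DF={L4,L6}
  L4: DF={L6,L7,L8}
  L5: DF={L6,L7}
  L6: DF={L7}
  L7: DF={L8}
  L8: DF=∅

DF(L5) = ["L6", "L7"]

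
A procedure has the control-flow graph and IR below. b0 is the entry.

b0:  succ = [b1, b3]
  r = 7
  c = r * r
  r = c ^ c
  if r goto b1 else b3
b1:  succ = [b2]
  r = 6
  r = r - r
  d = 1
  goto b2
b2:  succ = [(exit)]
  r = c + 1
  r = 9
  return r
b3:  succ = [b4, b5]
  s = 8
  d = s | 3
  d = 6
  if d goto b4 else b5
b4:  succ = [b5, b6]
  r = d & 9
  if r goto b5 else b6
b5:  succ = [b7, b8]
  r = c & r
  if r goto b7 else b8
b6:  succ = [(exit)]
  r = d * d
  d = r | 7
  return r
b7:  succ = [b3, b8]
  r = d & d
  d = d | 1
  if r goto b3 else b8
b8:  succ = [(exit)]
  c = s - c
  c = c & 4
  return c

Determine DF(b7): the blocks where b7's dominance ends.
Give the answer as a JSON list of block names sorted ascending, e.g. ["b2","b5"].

idom tree: b1←b0 b2←b1 b3←b0 b4←b3 b5←b3 b6←b4 b7←b5 b8←b5
Join-block Dom:
  b3: preds {b0,b7}: {b0} ∩ {b0,b3,b5,b7} = {b0}; idom=b0
  b5: preds {b3,b4}: {b0,b3} ∩ {b0,b3,b4} = {b0,b3}; idom=b3
  b8: preds {b5,b7}: {b0,b3,b5} ∩ {b0,b3,b5,b7} = {b0,b3,b5}; idom=b5

Frontier:
  join b3 pred b0: · stop@b0
  join b3 pred b7: b7→b5→b3 stop@b0
  join b5 pred b3: · stop@b3
  join b5 pred b4: b4 stop@b3
  join b8 pred b5: · stop@b5
  join b8 pred b7: b7 stop@b5
  b0 → ∅
  b1 → ∅
  b2 → ∅
  b3 → {b3}
  b4 → {b5}
  b5 → {b3}
  b6 → ∅
  b7 → {b3,b8}
  b8 → ∅

DF(b7) = ["b3", "b8"]

Answer: ["b3", "b8"]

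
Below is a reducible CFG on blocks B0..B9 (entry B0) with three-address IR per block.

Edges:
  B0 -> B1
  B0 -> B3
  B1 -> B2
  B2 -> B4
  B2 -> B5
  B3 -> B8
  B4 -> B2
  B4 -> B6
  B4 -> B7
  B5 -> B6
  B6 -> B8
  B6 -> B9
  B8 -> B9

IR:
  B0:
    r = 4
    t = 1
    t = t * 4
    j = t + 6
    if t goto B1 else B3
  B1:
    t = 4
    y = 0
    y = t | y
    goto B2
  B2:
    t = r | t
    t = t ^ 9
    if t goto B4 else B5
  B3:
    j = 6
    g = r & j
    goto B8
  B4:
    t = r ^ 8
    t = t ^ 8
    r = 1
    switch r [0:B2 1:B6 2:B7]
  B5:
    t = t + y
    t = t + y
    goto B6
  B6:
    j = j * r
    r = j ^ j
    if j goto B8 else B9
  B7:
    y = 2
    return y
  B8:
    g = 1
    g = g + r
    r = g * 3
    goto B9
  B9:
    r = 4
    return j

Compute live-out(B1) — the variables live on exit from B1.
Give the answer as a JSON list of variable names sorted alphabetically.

Per-block:
  B0: {j,r,t} / ∅
  B1: {t,y} / ∅
  B2: {t} / {r,t}
  B3: {g,j} / {r}
  B4: {r,t} / {r}
  B5: {t} / {t,y}
  B6: {j,r} / {j,r}
  B7: {y} / ∅
  B8: {g,r} / {r}
  B9: {r} / {j}

Liveness:
  live B0: ∅→{j,r}
  live B1: {j,r}→{j,r,t,y}
  live B2: {j,r,t,y}→{j,r,t,y}
  live B3: {r}→{j,r}
  live B4: {j,r,y}→{j,r,t,y}
  live B5: {j,r,t,y}→{j,r}
  live B6: {j,r}→{j,r}
  live B7: ∅→∅
  live B8: {j,r}→{j}
  live B9: {j}→∅

live-out(B1) = ["j", "r", "t", "y"]

Answer: ["j", "r", "t", "y"]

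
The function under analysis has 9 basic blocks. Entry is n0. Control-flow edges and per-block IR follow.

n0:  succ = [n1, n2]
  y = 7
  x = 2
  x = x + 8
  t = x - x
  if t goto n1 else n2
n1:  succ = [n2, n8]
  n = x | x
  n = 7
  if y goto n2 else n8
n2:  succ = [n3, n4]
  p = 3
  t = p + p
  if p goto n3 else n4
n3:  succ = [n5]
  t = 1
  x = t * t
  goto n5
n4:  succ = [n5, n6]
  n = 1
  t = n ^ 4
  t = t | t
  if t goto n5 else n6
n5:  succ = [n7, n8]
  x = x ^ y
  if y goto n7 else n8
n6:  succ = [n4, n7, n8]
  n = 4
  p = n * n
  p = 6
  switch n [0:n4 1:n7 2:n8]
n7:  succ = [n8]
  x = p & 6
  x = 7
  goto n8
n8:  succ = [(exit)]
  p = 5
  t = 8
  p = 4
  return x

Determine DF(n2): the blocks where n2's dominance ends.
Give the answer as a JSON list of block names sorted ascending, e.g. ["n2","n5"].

Answer: ["n8"]

Analysis:
idom tree: n1←n0 n2←n0 n3←n2 n4←n2 n5←n2 n6←n4 n7←n2 n8←n0
Dom at joins:
  n2: preds {n0,n1}: {n0} ∩ {n0,n1} = {n0}; idom=n0
  n4: preds {n2,n6}: {n0,n2} ∩ {n0,n2,n4,n6} = {n0,n2}; idom=n2
  n5: preds {n3,n4}: {n0,n2,n3} ∩ {n0,n2,n4} = {n0,n2}; idom=n2
  n7: preds {n5,n6}: {n0,n2,n5} ∩ {n0,n2,n4,n6} = {n0,n2}; idom=n2
  n8: preds {n1,n5,n6,n7}: {n0,n1} ∩ {n0,n2,n5} ∩ {n0,n2,n4,n6} ∩ {n0,n2,n7} = {n0}; idom=n0

Frontier:
  join n2 pred n0: · stop@n0
  join n2 pred n1: n1 stop@n0
  join n4 pred n2: · stop@n2
  join n4 pred n6: n6→n4 stop@n2
  join n5 pred n3: n3 stop@n2
  join n5 pred n4: n4 stop@n2
  join n7 pred n5: n5 stop@n2
  join n7 pred n6: n6→n4 stop@n2
  join n8 pred n1: n1 stop@n0
  join n8 pred n5: n5→n2 stop@n0
  join n8 pred n6: n6→n4→n2 stop@n0
  join n8 pred n7: n7→n2 stop@n0
  n0: DF=∅
  n1: DF={n2,n8}
  n2: DF={n8}
  n3: DF={n5}
  n4: DF={n4,n5,n7,n8}
  n5: DF={n7,n8}
  n6: DF={n4,n7,n8}
  n7: DF={n8}
  n8: DF=∅

DF(n2) = ["n8"]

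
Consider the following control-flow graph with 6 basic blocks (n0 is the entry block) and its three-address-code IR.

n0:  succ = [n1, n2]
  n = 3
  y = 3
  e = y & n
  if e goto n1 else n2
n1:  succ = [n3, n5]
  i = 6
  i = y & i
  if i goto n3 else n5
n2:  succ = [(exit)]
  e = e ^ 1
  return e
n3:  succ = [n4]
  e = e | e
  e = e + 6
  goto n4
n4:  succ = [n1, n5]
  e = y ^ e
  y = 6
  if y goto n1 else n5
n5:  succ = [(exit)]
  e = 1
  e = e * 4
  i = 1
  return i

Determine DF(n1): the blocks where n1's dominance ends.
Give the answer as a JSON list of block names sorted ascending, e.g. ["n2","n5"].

Answer: ["n1"]

Derivation:
idom tree: n1←n0 n2←n0 n3←n1 n4←n3 n5←n1
Dom∩ at merges:
  n1: preds {n0,n4}: {n0} ∩ {n0,n1,n3,n4} = {n0}; idom=n0
  n5: preds {n1,n4}: {n0,n1} ∩ {n0,n1,n3,n4} = {n0,n1}; idom=n1

DF derivation:
  n1←n0: walk · to n0
  n1←n4: walk n4→n3→n1 to n0
  n5←n1: walk · to n1
  n5←n4: walk n4→n3 to n1
  n0 → ∅
  n1 → {n1}
  n2 → ∅
  n3 → {n1,n5}
  n4 → {n1,n5}
  n5 → ∅

DF(n1) = ["n1"]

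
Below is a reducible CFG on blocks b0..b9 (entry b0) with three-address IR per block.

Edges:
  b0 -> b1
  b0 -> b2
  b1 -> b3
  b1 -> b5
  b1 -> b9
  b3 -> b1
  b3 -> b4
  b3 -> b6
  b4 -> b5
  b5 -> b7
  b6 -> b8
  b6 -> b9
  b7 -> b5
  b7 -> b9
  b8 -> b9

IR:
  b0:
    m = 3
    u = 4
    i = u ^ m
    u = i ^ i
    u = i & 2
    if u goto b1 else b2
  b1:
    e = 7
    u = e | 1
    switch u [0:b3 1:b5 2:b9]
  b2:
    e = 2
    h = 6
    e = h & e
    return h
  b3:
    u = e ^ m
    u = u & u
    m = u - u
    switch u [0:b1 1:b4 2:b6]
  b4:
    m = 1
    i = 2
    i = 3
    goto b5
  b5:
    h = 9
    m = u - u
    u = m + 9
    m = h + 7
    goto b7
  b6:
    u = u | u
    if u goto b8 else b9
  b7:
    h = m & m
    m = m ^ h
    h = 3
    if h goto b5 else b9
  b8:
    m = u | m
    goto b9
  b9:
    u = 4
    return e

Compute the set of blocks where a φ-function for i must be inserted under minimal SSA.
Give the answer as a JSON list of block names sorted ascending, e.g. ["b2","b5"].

idom tree: b1←b0 b2←b0 b3←b1 b4←b3 b5←b1 b6←b3 b7←b5 b8←b6 b9←b1
Dom∩ at merges:
  b1: preds {b0,b3}: {b0} ∩ {b0,b1,b3} = {b0}; idom=b0
  b5: preds {b1,b4,b7}: {b0,b1} ∩ {b0,b1,b3,b4} ∩ {b0,b1,b5,b7} = {b0,b1}; idom=b1
  b9: preds {b1,b6,b7,b8}: {b0,b1} ∩ {b0,b1,b3,b6} ∩ {b0,b1,b5,b7} ∩ {b0,b1,b3,b6,b8} = {b0,b1}; idom=b1

DF derivation:
  join b1 pred b0: · stop@b0
  join b1 pred b3: b3→b1 stop@b0
  join b5 pred b1: · stop@b1
  join b5 pred b4: b4→b3 stop@b1
  join b5 pred b7: b7→b5 stop@b1
  join b9 pred b1: · stop@b1
  join b9 pred b6: b6→b3 stop@b1
  join b9 pred b7: b7→b5 stop@b1
  join b9 pred b8: b8→b6→b3 stop@b1
  b0 → ∅
  b1 → {b1}
  b2 → ∅
  b3 → {b1,b5,b9}
  b4 → {b5}
  b5 → {b5,b9}
  b6 → {b9}
  b7 → {b5,b9}
  b8 → {b9}
  b9 → ∅

φ for i: defs {b0,b4}
  DF⁺ = {b5,b9}

Answer: ["b5", "b9"]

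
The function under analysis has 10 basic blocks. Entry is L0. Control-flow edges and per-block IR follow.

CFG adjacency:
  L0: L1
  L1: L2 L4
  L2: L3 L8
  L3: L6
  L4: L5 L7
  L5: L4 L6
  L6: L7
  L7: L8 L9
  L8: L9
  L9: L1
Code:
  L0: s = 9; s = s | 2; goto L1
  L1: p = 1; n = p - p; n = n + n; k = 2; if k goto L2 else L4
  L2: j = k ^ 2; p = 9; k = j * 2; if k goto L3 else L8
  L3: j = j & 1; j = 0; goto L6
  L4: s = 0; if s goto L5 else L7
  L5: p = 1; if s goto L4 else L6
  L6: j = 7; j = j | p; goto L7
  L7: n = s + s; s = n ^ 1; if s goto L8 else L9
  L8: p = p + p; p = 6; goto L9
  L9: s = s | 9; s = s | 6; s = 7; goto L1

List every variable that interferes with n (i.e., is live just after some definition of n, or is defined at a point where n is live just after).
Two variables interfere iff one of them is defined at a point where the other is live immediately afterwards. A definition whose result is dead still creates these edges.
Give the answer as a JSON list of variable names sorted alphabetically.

Per-block:
  L0 def {s} use ∅
  L1 def {k,n,p} use ∅
  L2 def {j,k,p} use {k}
  L3 def {j} use {j}
  L4 def {s} use ∅
  L5 def {p} use {s}
  L6 def {j} use {p}
  L7 def {n,s} use {s}
  L8 def {p} use {p}
  L9 def {s} use {s}

Liveness:
  L0: in=∅ out={s}
  L1: in={s} out={k,p,s}
  L2: in={k,s} out={j,p,s}
  L3: in={j,p,s} out={p,s}
  L4: in={p} out={p,s}
  L5: in={s} out={p,s}
  L6: in={p,s} out={p,s}
  L7: in={p,s} out={p,s}
  L8: in={p,s} out={s}
  L9: in={s} out={s}

Interfere edges:
  j↔{k,p,s}
  k↔{j,p,s}
  n↔{p,s}
  p↔{j,k,n,s}
  s↔{j,k,n,p}

N(n) = ["p", "s"]

Answer: ["p", "s"]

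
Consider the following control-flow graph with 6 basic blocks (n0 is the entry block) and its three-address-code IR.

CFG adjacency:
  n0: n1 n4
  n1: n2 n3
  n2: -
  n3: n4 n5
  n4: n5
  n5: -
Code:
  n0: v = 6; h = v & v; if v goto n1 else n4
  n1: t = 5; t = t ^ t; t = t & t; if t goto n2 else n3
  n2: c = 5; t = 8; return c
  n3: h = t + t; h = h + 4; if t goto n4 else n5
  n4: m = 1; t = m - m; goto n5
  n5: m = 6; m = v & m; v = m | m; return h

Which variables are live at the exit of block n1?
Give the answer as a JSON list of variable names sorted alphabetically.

Answer: ["t", "v"]

Derivation:
Block summaries:
  n0: {h,v} / ∅
  n1: {t} / ∅
  n2: {c,t} / ∅
  n3: {h} / {t}
  n4: {m,t} / ∅
  n5: {m,v} / {h,v}

Liveness:
  live n0: ∅→{h,v}
  live n1: {v}→{t,v}
  live n2: ∅→∅
  live n3: {t,v}→{h,v}
  live n4: {h,v}→{h,v}
  live n5: {h,v}→∅

live-out(n1) = ["t", "v"]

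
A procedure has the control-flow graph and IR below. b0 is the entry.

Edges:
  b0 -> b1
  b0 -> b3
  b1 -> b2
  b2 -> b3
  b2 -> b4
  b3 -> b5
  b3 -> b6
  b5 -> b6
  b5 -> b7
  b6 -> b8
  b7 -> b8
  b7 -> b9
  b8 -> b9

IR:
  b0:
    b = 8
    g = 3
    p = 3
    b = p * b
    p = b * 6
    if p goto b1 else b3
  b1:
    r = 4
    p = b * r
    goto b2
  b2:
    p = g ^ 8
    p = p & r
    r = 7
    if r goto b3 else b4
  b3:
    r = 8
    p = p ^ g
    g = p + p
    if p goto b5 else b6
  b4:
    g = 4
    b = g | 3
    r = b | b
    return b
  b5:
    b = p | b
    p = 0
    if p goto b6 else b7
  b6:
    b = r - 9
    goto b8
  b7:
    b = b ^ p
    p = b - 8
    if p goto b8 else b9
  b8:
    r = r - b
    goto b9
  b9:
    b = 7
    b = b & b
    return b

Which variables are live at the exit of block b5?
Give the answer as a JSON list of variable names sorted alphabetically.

Answer: ["b", "p", "r"]

Derivation:
Per-block:
  b0: def={b,g,p} ue=∅
  b1: def={p,r} ue={b}
  b2: def={p,r} ue={g,r}
  b3: def={g,p,r} ue={g,p}
  b4: def={b,g,r} ue=∅
  b5: def={b,p} ue={b,p}
  b6: def={b} ue={r}
  b7: def={b,p} ue={b,p}
  b8: def={r} ue={b,r}
  b9: def={b} ue=∅

Liveness:
  b0: in=∅ out={b,g,p}
  b1: in={b,g} out={b,g,r}
  b2: in={b,g,r} out={b,g,p}
  b3: in={b,g,p} out={b,p,r}
  b4: in=∅ out=∅
  b5: in={b,p,r} out={b,p,r}
  b6: in={r} out={b,r}
  b7: in={b,p,r} out={b,r}
  b8: in={b,r} out=∅
  b9: in=∅ out=∅

live-out(b5) = ["b", "p", "r"]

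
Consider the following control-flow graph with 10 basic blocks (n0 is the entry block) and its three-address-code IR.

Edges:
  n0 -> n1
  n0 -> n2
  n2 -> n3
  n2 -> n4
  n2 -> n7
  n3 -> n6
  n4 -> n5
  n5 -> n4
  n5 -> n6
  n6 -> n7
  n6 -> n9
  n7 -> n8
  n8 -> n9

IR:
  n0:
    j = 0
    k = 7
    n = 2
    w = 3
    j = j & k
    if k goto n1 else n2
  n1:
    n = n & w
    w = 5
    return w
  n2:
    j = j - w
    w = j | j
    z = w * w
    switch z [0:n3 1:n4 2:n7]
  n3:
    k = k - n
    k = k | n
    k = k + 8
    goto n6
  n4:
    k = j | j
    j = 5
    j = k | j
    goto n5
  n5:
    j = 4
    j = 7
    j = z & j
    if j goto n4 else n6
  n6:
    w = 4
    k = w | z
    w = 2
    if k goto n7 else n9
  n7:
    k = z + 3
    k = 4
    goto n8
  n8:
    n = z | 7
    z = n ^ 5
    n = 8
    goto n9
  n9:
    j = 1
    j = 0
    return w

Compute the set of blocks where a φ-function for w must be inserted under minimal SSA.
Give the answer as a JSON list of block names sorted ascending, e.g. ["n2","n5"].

Answer: ["n7", "n9"]

Analysis:
idom tree: n1←n0 n2←n0 n3←n2 n4←n2 n5←n4 n6←n2 n7←n2 n8←n7 n9←n2
Dom at joins:
  n4: preds {n2,n5}: {n0,n2} ∩ {n0,n2,n4,n5} = {n0,n2}; idom=n2
  n6: preds {n3,n5}: {n0,n2,n3} ∩ {n0,n2,n4,n5} = {n0,n2}; idom=n2
  n7: preds {n2,n6}: {n0,n2} ∩ {n0,n2,n6} = {n0,n2}; idom=n2
  n9: preds {n6,n8}: {n0,n2,n6} ∩ {n0,n2,n7,n8} = {n0,n2}; idom=n2

DF derivation:
  join n4 pred n2: · stop@n2
  join n4 pred n5: n5→n4 stop@n2
  join n6 pred n3: n3 stop@n2
  join n6 pred n5: n5→n4 stop@n2
  join n7 pred n2: · stop@n2
  join n7 pred n6: n6 stop@n2
  join n9 pred n6: n6 stop@n2
  join n9 pred n8: n8→n7 stop@n2
  n0 → ∅
  n1 → ∅
  n2 → ∅
  n3 → {n6}
  n4 → {n4,n6}
  n5 → {n4,n6}
  n6 → {n7,n9}
  n7 → {n9}
  n8 → {n9}
  n9 → ∅

φ for w: defs {n0,n1,n2,n6}
  DF⁺ = {n7,n9}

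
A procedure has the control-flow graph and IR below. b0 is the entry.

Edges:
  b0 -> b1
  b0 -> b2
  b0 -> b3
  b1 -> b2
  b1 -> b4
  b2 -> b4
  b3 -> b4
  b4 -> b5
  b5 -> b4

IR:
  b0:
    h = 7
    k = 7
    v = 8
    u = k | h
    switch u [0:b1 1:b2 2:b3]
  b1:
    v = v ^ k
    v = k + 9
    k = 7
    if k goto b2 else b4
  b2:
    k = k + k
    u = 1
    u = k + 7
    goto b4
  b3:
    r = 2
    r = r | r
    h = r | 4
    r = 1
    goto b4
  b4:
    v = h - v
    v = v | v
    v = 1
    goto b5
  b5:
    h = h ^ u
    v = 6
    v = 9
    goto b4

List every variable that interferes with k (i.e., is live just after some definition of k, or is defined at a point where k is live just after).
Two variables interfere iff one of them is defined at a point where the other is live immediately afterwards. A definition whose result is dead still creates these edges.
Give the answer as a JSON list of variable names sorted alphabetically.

Answer: ["h", "u", "v"]

Derivation:
def/use:
  b0: def={h,k,u,v} ue=∅
  b1: def={k,v} ue={k,v}
  b2: def={k,u} ue={k}
  b3: def={h,r} ue=∅
  b4: def={v} ue={h,v}
  b5: def={h,v} ue={h,u}

Live sets:
  live b0: ∅→{h,k,u,v}
  live b1: {h,k,u,v}→{h,k,u,v}
  live b2: {h,k,v}→{h,u,v}
  live b3: {u,v}→{h,u,v}
  live b4: {h,u,v}→{h,u}
  live b5: {h,u}→{h,u,v}

Conflict graph:
  h: {k,r,u,v}
  k: {h,u,v}
  r: {h,u,v}
  u: {h,k,r,v}
  v: {h,k,r,u}

N(k) = ["h", "u", "v"]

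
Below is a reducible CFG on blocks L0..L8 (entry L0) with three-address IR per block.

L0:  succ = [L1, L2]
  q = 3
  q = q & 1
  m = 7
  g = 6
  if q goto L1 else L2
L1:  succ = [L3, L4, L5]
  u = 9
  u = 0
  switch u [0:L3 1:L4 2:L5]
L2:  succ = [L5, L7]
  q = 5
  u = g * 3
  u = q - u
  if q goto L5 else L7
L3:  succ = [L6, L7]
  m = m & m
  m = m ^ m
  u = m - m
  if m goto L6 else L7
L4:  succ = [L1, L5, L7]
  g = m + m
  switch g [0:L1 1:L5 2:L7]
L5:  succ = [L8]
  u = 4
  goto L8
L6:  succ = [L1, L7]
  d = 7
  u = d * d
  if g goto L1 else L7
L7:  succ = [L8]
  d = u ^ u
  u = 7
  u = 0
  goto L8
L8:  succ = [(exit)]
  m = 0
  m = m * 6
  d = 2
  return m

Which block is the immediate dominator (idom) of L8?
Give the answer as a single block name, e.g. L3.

Answer: L0

Analysis:
idom tree: L1←L0 L2←L0 L3←L1 L4←L1 L5←L0 L6←L3 L7←L0 L8←L0
Dom∩ at merges:
  L1: preds {L0,L4,L6}: {L0} ∩ {L0,L1,L4} ∩ {L0,L1,L3,L6} = {L0}; idom=L0
  L5: preds {L1,L2,L4}: {L0,L1} ∩ {L0,L2} ∩ {L0,L1,L4} = {L0}; idom=L0
  L7: preds {L2,L3,L4,L6}: {L0,L2} ∩ {L0,L1,L3} ∩ {L0,L1,L4} ∩ {L0,L1,L3,L6} = {L0}; idom=L0
  L8: preds {L5,L7}: {L0,L5} ∩ {L0,L7} = {L0}; idom=L0

idom(L8) = L0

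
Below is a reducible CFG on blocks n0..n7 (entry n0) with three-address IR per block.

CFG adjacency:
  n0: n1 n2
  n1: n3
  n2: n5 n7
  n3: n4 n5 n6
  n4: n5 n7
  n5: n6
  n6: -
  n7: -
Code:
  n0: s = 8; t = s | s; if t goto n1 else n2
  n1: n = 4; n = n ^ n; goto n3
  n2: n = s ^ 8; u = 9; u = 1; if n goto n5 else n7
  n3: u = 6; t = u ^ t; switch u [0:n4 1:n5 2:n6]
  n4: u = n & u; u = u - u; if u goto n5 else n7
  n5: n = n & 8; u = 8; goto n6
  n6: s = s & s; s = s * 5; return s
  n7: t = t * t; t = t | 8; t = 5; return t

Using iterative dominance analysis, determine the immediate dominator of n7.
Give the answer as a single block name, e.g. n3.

Answer: n0

Derivation:
idom tree: n1←n0 n2←n0 n3←n1 n4←n3 n5←n0 n6←n0 n7←n0
Dom∩ at merges:
  n5: preds {n2,n3,n4}: {n0,n2} ∩ {n0,n1,n3} ∩ {n0,n1,n3,n4} = {n0}; idom=n0
  n6: preds {n3,n5}: {n0,n1,n3} ∩ {n0,n5} = {n0}; idom=n0
  n7: preds {n2,n4}: {n0,n2} ∩ {n0,n1,n3,n4} = {n0}; idom=n0

idom(n7) = n0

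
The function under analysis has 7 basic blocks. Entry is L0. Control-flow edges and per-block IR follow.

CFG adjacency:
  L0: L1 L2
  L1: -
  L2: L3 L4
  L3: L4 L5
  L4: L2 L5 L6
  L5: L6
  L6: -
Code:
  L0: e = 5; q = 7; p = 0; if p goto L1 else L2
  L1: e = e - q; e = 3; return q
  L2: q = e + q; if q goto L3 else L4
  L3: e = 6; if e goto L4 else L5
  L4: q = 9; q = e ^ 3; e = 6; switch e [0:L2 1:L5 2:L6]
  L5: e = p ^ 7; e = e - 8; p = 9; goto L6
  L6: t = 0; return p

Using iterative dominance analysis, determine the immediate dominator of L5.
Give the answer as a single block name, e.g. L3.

Answer: L2

Working:
idom tree: L1←L0 L2←L0 L3←L2 L4←L2 L5←L2 L6←L2
Dom∩ at merges:
  L2: preds {L0,L4}: {L0} ∩ {L0,L2,L4} = {L0}; idom=L0
  L4: preds {L2,L3}: {L0,L2} ∩ {L0,L2,L3} = {L0,L2}; idom=L2
  L5: preds {L3,L4}: {L0,L2,L3} ∩ {L0,L2,L4} = {L0,L2}; idom=L2
  L6: preds {L4,L5}: {L0,L2,L4} ∩ {L0,L2,L5} = {L0,L2}; idom=L2

idom(L5) = L2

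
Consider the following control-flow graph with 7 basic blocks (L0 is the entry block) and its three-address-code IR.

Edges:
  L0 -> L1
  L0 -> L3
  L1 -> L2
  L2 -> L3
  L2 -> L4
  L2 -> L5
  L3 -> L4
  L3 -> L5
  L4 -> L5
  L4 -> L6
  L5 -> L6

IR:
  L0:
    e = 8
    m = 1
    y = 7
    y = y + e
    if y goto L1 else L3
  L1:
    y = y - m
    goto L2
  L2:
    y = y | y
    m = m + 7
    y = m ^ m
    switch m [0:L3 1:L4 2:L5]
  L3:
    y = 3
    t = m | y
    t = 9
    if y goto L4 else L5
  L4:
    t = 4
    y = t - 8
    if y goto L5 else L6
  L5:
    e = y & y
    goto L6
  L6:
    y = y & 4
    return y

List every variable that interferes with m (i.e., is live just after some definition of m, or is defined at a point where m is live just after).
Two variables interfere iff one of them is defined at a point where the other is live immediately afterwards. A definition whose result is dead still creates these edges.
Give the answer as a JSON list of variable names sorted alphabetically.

def/use:
  L0: {e,m,y} / ∅
  L1: {y} / {m,y}
  L2: {m,y} / {m,y}
  L3: {t,y} / {m}
  L4: {t,y} / ∅
  L5: {e} / {y}
  L6: {y} / {y}

Live sets:
  live L0: ∅→{m,y}
  live L1: {m,y}→{m,y}
  live L2: {m,y}→{m,y}
  live L3: {m}→{y}
  live L4: ∅→{y}
  live L5: {y}→{y}
  live L6: {y}→∅

Interfere edges:
  e — {m,y}
  m — {e,y}
  t — {y}
  y — {e,m,t}

N(m) = ["e", "y"]

Answer: ["e", "y"]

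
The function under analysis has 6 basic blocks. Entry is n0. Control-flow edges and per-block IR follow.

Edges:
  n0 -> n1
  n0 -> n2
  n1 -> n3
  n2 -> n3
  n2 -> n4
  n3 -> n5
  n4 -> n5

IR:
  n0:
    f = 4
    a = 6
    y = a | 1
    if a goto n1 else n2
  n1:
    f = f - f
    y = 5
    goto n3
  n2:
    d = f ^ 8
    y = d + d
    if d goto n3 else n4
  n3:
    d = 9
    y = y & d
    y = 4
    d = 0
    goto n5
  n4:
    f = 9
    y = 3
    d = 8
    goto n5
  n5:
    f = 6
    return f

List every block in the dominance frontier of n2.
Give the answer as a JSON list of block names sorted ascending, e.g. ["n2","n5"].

Answer: ["n3", "n5"]

Analysis:
idom tree: n1←n0 n2←n0 n3←n0 n4←n2 n5←n0
Dom∩ at merges:
  n3: preds {n1,n2}: {n0,n1} ∩ {n0,n2} = {n0}; idom=n0
  n5: preds {n3,n4}: {n0,n3} ∩ {n0,n2,n4} = {n0}; idom=n0

DF walk-up:
  join n3 pred n1: n1 stop@n0
  join n3 pred n2: n2 stop@n0
  join n5 pred n3: n3 stop@n0
  join n5 pred n4: n4→n2 stop@n0
  DF(n0)=∅
  DF(n1)={n3}
  DF(n2)={n3,n5}
  DF(n3)={n5}
  DF(n4)={n5}
  DF(n5)=∅

DF(n2) = ["n3", "n5"]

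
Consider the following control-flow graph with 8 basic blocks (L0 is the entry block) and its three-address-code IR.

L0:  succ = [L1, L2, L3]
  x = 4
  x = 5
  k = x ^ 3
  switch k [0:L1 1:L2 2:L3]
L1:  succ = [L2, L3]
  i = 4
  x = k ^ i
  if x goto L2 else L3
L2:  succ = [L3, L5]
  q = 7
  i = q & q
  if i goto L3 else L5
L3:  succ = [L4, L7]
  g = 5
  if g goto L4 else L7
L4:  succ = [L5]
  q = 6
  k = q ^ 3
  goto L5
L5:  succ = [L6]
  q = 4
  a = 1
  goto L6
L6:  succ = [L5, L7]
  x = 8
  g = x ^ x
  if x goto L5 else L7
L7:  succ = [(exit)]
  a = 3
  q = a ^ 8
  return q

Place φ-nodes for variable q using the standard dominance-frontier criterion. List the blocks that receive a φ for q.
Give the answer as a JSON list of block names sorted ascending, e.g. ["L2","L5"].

Answer: ["L3", "L5", "L7"]

Working:
idom tree: L1←L0 L2←L0 L3←L0 L4←L3 L5←L0 L6←L5 L7←L0
Join-block Dom:
  L2: preds {L0,L1}: {L0} ∩ {L0,L1} = {L0}; idom=L0
  L3: preds {L0,L1,L2}: {L0} ∩ {L0,L1} ∩ {L0,L2} = {L0}; idom=L0
  L5: preds {L2,L4,L6}: {L0,L2} ∩ {L0,L3,L4} ∩ {L0,L5,L6} = {L0}; idom=L0
  L7: preds {L3,L6}: {L0,L3} ∩ {L0,L5,L6} = {L0}; idom=L0

DF walk-up:
  L2←L0: walk · to L0
  L2←L1: walk L1 to L0
  L3←L0: walk · to L0
  L3←L1: walk L1 to L0
  L3←L2: walk L2 to L0
  L5←L2: walk L2 to L0
  L5←L4: walk L4→L3 to L0
  L5←L6: walk L6→L5 to L0
  L7←L3: walk L3 to L0
  L7←L6: walk L6→L5 to L0
  L0: DF=∅
  L1: DF={L2,L3}
  L2: DF={L3,L5}
  L3: DF={L5,L7}
  L4: DF={L5}
  L5: DF={L5,L7}
  L6: DF={L5,L7}
  L7: DF=∅

φ for q: defs {L2,L4,L5,L7}
  DF⁺ = {L3,L5,L7}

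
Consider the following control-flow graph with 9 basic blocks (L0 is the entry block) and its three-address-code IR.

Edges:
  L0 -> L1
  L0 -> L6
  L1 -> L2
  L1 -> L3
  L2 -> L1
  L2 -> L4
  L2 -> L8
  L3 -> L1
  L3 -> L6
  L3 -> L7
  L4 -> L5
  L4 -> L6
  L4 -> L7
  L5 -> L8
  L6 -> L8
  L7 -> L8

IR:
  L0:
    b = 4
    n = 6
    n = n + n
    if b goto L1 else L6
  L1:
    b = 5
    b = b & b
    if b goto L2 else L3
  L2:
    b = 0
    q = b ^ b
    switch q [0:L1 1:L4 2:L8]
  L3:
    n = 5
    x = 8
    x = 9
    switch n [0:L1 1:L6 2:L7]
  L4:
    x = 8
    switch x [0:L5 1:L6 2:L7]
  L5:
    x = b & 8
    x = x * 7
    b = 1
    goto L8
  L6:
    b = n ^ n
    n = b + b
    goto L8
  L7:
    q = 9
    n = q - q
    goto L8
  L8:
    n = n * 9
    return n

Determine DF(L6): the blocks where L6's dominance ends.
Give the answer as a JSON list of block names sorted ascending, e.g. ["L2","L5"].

idom tree: L1←L0 L2←L1 L3←L1 L4←L2 L5←L4 L6←L0 L7←L1 L8←L0
Join-block Dom:
  L1: preds {L0,L2,L3}: {L0} ∩ {L0,L1,L2} ∩ {L0,L1,L3} = {L0}; idom=L0
  L6: preds {L0,L3,L4}: {L0} ∩ {L0,L1,L3} ∩ {L0,L1,L2,L4} = {L0}; idom=L0
  L7: preds {L3,L4}: {L0,L1,L3} ∩ {L0,L1,L2,L4} = {L0,L1}; idom=L1
  L8: preds {L2,L5,L6,L7}: {L0,L1,L2} ∩ {L0,L1,L2,L4,L5} ∩ {L0,L6} ∩ {L0,L1,L7} = {L0}; idom=L0

Frontier:
  L1←L0: walk · to L0
  L1←L2: walk L2→L1 to L0
  L1←L3: walk L3→L1 to L0
  L6←L0: walk · to L0
  L6←L3: walk L3→L1 to L0
  L6←L4: walk L4→L2→L1 to L0
  L7←L3: walk L3 to L1
  L7←L4: walk L4→L2 to L1
  L8←L2: walk L2→L1 to L0
  L8←L5: walk L5→L4→L2→L1 to L0
  L8←L6: walk L6 to L0
  L8←L7: walk L7→L1 to L0
  DF(L0)=∅
  DF(L1)={L1,L6,L8}
  DF(L2)={L1,L6,L7,L8}
  DF(L3)={L1,L6,L7}
  DF(L4)={L6,L7,L8}
  DF(L5)={L8}
  DF(L6)={L8}
  DF(L7)={L8}
  DF(L8)=∅

DF(L6) = ["L8"]

Answer: ["L8"]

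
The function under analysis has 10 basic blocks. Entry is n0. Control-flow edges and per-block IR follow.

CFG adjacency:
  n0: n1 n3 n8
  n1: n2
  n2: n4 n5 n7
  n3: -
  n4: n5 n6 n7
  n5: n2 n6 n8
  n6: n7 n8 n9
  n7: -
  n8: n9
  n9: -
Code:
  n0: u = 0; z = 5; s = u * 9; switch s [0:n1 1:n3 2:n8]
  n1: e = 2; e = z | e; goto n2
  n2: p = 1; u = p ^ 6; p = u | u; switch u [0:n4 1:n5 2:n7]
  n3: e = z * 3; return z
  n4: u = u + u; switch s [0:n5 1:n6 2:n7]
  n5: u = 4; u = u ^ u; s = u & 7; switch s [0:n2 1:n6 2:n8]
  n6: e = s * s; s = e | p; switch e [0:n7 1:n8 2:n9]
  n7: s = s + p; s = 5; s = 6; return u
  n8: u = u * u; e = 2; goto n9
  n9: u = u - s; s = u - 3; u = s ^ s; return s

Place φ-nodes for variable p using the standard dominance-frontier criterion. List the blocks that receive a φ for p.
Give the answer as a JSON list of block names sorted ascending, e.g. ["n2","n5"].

idom tree: n1←n0 n2←n1 n3←n0 n4←n2 n5←n2 n6←n2 n7←n2 n8←n0 n9←n0
Dom∩ at merges:
  n2: preds {n1,n5}: {n0,n1} ∩ {n0,n1,n2,n5} = {n0,n1}; idom=n1
  n5: preds {n2,n4}: {n0,n1,n2} ∩ {n0,n1,n2,n4} = {n0,n1,n2}; idom=n2
  n6: preds {n4,n5}: {n0,n1,n2,n4} ∩ {n0,n1,n2,n5} = {n0,n1,n2}; idom=n2
  n7: preds {n2,n4,n6}: {n0,n1,n2} ∩ {n0,n1,n2,n4} ∩ {n0,n1,n2,n6} = {n0,n1,n2}; idom=n2
  n8: preds {n0,n5,n6}: {n0} ∩ {n0,n1,n2,n5} ∩ {n0,n1,n2,n6} = {n0}; idom=n0
  n9: preds {n6,n8}: {n0,n1,n2,n6} ∩ {n0,n8} = {n0}; idom=n0

Frontier:
  join n2 pred n1: · stop@n1
  join n2 pred n5: n5→n2 stop@n1
  join n5 pred n2: · stop@n2
  join n5 pred n4: n4 stop@n2
  join n6 pred n4: n4 stop@n2
  join n6 pred n5: n5 stop@n2
  join n7 pred n2: · stop@n2
  join n7 pred n4: n4 stop@n2
  join n7 pred n6: n6 stop@n2
  join n8 pred n0: · stop@n0
  join n8 pred n5: n5→n2→n1 stop@n0
  join n8 pred n6: n6→n2→n1 stop@n0
  join n9 pred n6: n6→n2→n1 stop@n0
  join n9 pred n8: n8 stop@n0
  n0 → ∅
  n1 → {n8,n9}
  n2 → {n2,n8,n9}
  n3 → ∅
  n4 → {n5,n6,n7}
  n5 → {n2,n6,n8}
  n6 → {n7,n8,n9}
  n7 → ∅
  n8 → {n9}
  n9 → ∅

φ for p: defs {n2}
  DF⁺ = {n2,n8,n9}

Answer: ["n2", "n8", "n9"]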